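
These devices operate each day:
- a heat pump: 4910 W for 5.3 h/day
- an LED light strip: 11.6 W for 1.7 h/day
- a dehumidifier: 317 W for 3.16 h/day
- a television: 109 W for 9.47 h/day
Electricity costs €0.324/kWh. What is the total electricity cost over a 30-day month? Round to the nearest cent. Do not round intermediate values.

€272.91

heat pump: 4910 W × 5.3 h × 30 d = 780,690 Wh = 780.7 kWh
LED light strip: 11.6 W × 1.7 h × 30 d = 592 Wh = 0.5916 kWh
dehumidifier: 317 W × 3.16 h × 30 d = 30,052 Wh = 30.05 kWh
television: 109 W × 9.47 h × 30 d = 30,967 Wh = 30.97 kWh
Total energy = 780.7 + 0.5916 + 30.05 + 30.97 = 842.3 kWh
Cost = 842.3 kWh × €0.324 = €272.91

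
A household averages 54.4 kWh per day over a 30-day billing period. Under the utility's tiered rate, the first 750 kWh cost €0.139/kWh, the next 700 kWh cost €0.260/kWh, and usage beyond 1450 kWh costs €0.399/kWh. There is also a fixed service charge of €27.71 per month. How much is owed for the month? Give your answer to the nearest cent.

Usage = 54.4 kWh/day × 30 days = 1632 kWh
First 750 kWh × €0.139 = €104.25
Next 700 kWh × €0.260 = €182.00
Remaining 182 kWh × €0.399 = €72.62
Energy charge = €358.87; + service €27.71 = €386.58

€386.58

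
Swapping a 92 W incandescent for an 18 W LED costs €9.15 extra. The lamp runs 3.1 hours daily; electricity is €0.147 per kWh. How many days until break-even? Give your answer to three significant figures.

Power saved = 92 − 18 = 74 W
Daily energy saved = 74 W × 3.1 h = 229.4 Wh = 0.2294 kWh
Daily savings = 0.2294 × €0.147 = €0.0337
Payback = €9.15 / €0.0337 per day = 271.3 days

271 days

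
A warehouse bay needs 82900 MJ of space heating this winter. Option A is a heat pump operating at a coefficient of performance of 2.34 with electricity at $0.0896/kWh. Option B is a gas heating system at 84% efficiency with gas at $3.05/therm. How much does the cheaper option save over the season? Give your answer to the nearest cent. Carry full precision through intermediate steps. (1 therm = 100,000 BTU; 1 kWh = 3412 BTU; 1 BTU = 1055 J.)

Heat load = 82900 MJ = 82,900,000,000 J / 1055 = 78,578,199 BTU
Gas: input = 78,578,199 / 0.84 = 93,545,475 BTU = 935.5 therm → 935.5 × $3.05 = $2,853.14
Heat pump: 78,578,199 BTU / 3412 = 23,030 kWh heat; / 2.34 = 9,842 kWh in → × $0.0896 = $881.83
Difference = |$2,853.14 − $881.83| = $1,971.31

$1971.31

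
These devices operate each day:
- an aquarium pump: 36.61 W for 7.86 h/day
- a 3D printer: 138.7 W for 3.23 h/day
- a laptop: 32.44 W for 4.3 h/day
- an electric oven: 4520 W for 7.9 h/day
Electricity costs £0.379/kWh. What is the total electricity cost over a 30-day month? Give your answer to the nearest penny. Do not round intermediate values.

£415.95

aquarium pump: 36.61 W × 7.86 h × 30 d = 8,633 Wh = 8.633 kWh
3D printer: 138.7 W × 3.23 h × 30 d = 13,440 Wh = 13.44 kWh
laptop: 32.44 W × 4.3 h × 30 d = 4,185 Wh = 4.185 kWh
electric oven: 4520 W × 7.9 h × 30 d = 1,071,240 Wh = 1,071 kWh
Total energy = 8.633 + 13.44 + 4.185 + 1,071 = 1,097 kWh
Cost = 1,097 kWh × £0.379 = £415.95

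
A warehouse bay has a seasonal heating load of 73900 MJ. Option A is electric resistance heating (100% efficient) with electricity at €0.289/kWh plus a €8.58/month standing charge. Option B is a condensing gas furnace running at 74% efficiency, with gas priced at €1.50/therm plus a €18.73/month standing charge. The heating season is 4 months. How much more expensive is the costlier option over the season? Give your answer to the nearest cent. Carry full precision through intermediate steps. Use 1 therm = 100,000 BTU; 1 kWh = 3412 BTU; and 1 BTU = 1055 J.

€4472.61

Heat load = 73900 MJ = 73,900,000,000 J / 1055 = 70,047,393 BTU
Gas: input = 70,047,393 / 0.74 = 94,658,640 BTU = 946.6 therm → 946.6 × €1.50 = €1,419.88; + 4 × €18.73 standing = €1,494.80
Electric: 70,047,393 BTU / 3412 = 20,530 kWh → × €0.289 = €5,933.09; + 4 × €8.58 standing = €5,967.41
Difference = |€1,494.80 − €5,967.41| = €4,472.61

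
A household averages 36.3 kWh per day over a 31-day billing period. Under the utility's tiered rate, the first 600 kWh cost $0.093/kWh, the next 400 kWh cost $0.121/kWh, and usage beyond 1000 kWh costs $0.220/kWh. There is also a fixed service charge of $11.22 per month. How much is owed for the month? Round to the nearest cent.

$142.99

Usage = 36.3 kWh/day × 31 days = 1125.3 kWh
First 600 kWh × $0.093 = $55.80
Next 400 kWh × $0.121 = $48.40
Remaining 125.3 kWh × $0.220 = $27.57
Energy charge = $131.77; + service $11.22 = $142.99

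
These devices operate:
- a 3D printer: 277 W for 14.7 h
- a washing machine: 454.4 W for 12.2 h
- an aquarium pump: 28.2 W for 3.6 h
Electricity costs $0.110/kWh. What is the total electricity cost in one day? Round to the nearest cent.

3D printer: 277 W × 14.7 h = 4,072 Wh = 4.072 kWh
washing machine: 454.4 W × 12.2 h = 5,544 Wh = 5.544 kWh
aquarium pump: 28.2 W × 3.6 h = 102 Wh = 0.1015 kWh
Total energy = 4.072 + 5.544 + 0.1015 = 9.717 kWh
Cost = 9.717 kWh × $0.110 = $1.07

$1.07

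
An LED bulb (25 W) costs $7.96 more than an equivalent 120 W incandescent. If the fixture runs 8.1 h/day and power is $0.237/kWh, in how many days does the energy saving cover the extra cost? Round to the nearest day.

44 days

Power saved = 120 − 25 = 95 W
Daily energy saved = 95 W × 8.1 h = 769.5 Wh = 0.7695 kWh
Daily savings = 0.7695 × $0.237 = $0.1824
Payback = $7.96 / $0.1824 per day = 43.65 days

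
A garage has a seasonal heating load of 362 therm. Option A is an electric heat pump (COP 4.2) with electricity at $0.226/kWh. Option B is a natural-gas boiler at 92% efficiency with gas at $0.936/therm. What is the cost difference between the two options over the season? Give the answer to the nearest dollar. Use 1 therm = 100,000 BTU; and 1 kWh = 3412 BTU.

Heat load = 362 therm × 100,000 = 36,200,000 BTU
Gas: input = 36,200,000 / 0.92 = 39,347,826 BTU = 393.5 therm → 393.5 × $0.936 = $368.30
Heat pump: 36,200,000 BTU / 3412 = 10,610 kWh heat; / 4.2 = 2,526 kWh in → × $0.226 = $570.90
Difference = |$368.30 − $570.90| = $202.60 ≈ $203

$203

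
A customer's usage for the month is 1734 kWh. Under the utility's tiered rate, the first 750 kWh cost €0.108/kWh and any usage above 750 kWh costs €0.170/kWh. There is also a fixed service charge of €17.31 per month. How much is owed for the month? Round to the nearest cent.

First 750 kWh × €0.108 = €81.00
Remaining 984 kWh × €0.170 = €167.28
Energy charge = €248.28; + service €17.31 = €265.59

€265.59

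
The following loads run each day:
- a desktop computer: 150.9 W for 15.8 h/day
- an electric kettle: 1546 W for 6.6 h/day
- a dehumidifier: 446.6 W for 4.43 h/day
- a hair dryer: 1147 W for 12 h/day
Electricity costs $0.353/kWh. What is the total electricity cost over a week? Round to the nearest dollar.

desktop computer: 150.9 W × 15.8 h × 7 d = 16,690 Wh = 16.69 kWh
electric kettle: 1546 W × 6.6 h × 7 d = 71,425 Wh = 71.43 kWh
dehumidifier: 446.6 W × 4.43 h × 7 d = 13,849 Wh = 13.85 kWh
hair dryer: 1147 W × 12 h × 7 d = 96,348 Wh = 96.35 kWh
Total energy = 16.69 + 71.43 + 13.85 + 96.35 = 198.3 kWh
Cost = 198.3 kWh × $0.353 = $70.00

$70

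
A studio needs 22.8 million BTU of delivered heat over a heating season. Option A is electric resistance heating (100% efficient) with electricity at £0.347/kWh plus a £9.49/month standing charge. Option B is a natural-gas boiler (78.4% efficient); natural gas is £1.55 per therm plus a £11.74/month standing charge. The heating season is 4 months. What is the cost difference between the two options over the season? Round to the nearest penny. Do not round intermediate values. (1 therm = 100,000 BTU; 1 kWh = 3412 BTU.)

Heat load = 22.8 × 10⁶ BTU = 22,800,000 BTU
Gas: input = 22,800,000 / 0.784 = 29,081,633 BTU = 290.8 therm → 290.8 × £1.55 = £450.77; + 4 × £11.74 standing = £497.73
Electric: 22,800,000 BTU / 3412 = 6,682 kWh → × £0.347 = £2,318.76; + 4 × £9.49 standing = £2,356.72
Difference = |£497.73 − £2,356.72| = £1,858.99

£1858.99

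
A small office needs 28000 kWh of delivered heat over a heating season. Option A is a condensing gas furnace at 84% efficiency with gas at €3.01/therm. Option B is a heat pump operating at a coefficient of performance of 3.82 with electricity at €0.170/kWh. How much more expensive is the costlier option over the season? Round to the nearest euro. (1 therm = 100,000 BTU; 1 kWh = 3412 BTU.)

€2177

Heat load = 28000 kWh × 3412 = 95,536,000 BTU
Gas: input = 95,536,000 / 0.84 = 113,733,333 BTU = 1,137 therm → 1,137 × €3.01 = €3,423.37
Heat pump: 95,536,000 BTU / 3412 = 28,000 kWh heat; / 3.82 = 7,330 kWh in → × €0.170 = €1,246.07
Difference = |€3,423.37 − €1,246.07| = €2,177.30 ≈ €2177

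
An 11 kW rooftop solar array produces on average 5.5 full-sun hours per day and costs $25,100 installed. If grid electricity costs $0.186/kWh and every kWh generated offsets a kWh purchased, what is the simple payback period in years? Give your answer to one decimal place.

6.1 years

Daily generation = 11 kW × 5.5 h = 60.5 kWh
Annual generation = 60.5 × 365 = 22082 kWh
Annual savings = 22082 × $0.186 = $4,107.35
Payback = $25,100 / $4,107.35 = 6.11 years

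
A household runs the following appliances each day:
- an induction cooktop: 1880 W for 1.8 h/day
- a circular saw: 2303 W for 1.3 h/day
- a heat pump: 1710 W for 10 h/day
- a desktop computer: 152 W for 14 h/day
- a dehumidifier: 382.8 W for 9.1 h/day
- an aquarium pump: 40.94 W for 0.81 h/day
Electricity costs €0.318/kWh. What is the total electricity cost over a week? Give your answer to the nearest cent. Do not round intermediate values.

€64.83

induction cooktop: 1880 W × 1.8 h × 7 d = 23,688 Wh = 23.69 kWh
circular saw: 2303 W × 1.3 h × 7 d = 20,957 Wh = 20.96 kWh
heat pump: 1710 W × 10 h × 7 d = 119,700 Wh = 119.7 kWh
desktop computer: 152 W × 14 h × 7 d = 14,896 Wh = 14.9 kWh
dehumidifier: 382.8 W × 9.1 h × 7 d = 24,384 Wh = 24.38 kWh
aquarium pump: 40.94 W × 0.81 h × 7 d = 232 Wh = 0.2321 kWh
Total energy = 23.69 + 20.96 + 119.7 + 14.9 + 24.38 + 0.2321 = 203.9 kWh
Cost = 203.9 kWh × €0.318 = €64.83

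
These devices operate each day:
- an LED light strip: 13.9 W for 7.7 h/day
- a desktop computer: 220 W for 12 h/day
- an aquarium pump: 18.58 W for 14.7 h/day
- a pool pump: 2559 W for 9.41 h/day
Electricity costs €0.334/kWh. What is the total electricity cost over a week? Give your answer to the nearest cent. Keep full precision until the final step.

€63.36

LED light strip: 13.9 W × 7.7 h × 7 d = 749 Wh = 0.7492 kWh
desktop computer: 220 W × 12 h × 7 d = 18,480 Wh = 18.48 kWh
aquarium pump: 18.58 W × 14.7 h × 7 d = 1,912 Wh = 1.912 kWh
pool pump: 2559 W × 9.41 h × 7 d = 168,561 Wh = 168.6 kWh
Total energy = 0.7492 + 18.48 + 1.912 + 168.6 = 189.7 kWh
Cost = 189.7 kWh × €0.334 = €63.36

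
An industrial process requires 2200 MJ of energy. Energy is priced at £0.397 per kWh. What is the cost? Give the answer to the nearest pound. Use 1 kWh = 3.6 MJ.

2200 MJ × (0.27778 kWh/MJ) = 611.1 kWh
Cost = 611.1 kWh × £0.397/kWh = £242.61 ≈ £243

£243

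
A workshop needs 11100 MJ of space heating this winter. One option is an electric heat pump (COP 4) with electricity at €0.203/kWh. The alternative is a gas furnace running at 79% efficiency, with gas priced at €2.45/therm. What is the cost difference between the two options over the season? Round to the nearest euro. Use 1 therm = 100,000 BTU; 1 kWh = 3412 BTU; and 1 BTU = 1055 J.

Heat load = 11100 MJ = 11,100,000,000 J / 1055 = 10,521,327 BTU
Gas: input = 10,521,327 / 0.79 = 13,318,135 BTU = 133.2 therm → 133.2 × €2.45 = €326.29
Heat pump: 10,521,327 BTU / 3412 = 3,084 kWh heat; / 4 = 770.9 kWh in → × €0.203 = €156.49
Difference = |€326.29 − €156.49| = €169.80 ≈ €170

€170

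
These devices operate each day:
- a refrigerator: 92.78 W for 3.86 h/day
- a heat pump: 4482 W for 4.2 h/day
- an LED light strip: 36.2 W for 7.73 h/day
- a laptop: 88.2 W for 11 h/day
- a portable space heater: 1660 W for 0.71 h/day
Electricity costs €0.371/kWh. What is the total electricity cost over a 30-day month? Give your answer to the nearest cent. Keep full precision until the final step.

refrigerator: 92.78 W × 3.86 h × 30 d = 10,744 Wh = 10.74 kWh
heat pump: 4482 W × 4.2 h × 30 d = 564,732 Wh = 564.7 kWh
LED light strip: 36.2 W × 7.73 h × 30 d = 8,395 Wh = 8.395 kWh
laptop: 88.2 W × 11 h × 30 d = 29,106 Wh = 29.11 kWh
portable space heater: 1660 W × 0.71 h × 30 d = 35,358 Wh = 35.36 kWh
Total energy = 10.74 + 564.7 + 8.395 + 29.11 + 35.36 = 648.3 kWh
Cost = 648.3 kWh × €0.371 = €240.53

€240.53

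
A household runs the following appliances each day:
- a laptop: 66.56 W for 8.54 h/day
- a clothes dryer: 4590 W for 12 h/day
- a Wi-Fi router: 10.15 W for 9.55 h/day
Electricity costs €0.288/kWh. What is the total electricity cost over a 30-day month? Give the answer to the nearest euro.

laptop: 66.56 W × 8.54 h × 30 d = 17,053 Wh = 17.05 kWh
clothes dryer: 4590 W × 12 h × 30 d = 1,652,400 Wh = 1,652 kWh
Wi-Fi router: 10.15 W × 9.55 h × 30 d = 2,908 Wh = 2.908 kWh
Total energy = 17.05 + 1,652 + 2.908 = 1,672 kWh
Cost = 1,672 kWh × €0.288 = €481.64 ≈ €482

€482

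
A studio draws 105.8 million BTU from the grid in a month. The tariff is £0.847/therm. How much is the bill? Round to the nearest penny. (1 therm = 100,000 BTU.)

£896.13

105.8 million BTU × (10 therm/million BTU) = 1,058 therm
Cost = 1,058 therm × £0.847/therm = £896.13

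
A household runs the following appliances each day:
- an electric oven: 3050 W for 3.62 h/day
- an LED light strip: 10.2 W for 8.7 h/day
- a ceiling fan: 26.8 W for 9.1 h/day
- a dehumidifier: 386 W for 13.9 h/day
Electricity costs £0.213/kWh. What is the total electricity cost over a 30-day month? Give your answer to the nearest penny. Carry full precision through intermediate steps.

£106.96

electric oven: 3050 W × 3.62 h × 30 d = 331,230 Wh = 331.2 kWh
LED light strip: 10.2 W × 8.7 h × 30 d = 2,662 Wh = 2.662 kWh
ceiling fan: 26.8 W × 9.1 h × 30 d = 7,316 Wh = 7.316 kWh
dehumidifier: 386 W × 13.9 h × 30 d = 160,962 Wh = 161 kWh
Total energy = 331.2 + 2.662 + 7.316 + 161 = 502.2 kWh
Cost = 502.2 kWh × £0.213 = £106.96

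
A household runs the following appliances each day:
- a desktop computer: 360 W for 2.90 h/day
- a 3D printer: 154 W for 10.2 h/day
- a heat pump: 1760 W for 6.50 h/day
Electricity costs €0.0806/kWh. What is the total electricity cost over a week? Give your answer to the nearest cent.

desktop computer: 360 W × 2.90 h × 7 d = 7,308 Wh = 7.308 kWh
3D printer: 154 W × 10.2 h × 7 d = 10,996 Wh = 11 kWh
heat pump: 1760 W × 6.50 h × 7 d = 80,080 Wh = 80.08 kWh
Total energy = 7.308 + 11 + 80.08 = 98.38 kWh
Cost = 98.38 kWh × €0.0806 = €7.93

€7.93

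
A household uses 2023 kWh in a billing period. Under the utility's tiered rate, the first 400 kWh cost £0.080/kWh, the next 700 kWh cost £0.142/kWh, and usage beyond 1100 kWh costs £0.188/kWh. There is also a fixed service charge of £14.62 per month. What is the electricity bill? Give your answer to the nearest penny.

£319.54

First 400 kWh × £0.080 = £32.00
Next 700 kWh × £0.142 = £99.40
Remaining 923 kWh × £0.188 = £173.52
Energy charge = £304.92; + service £14.62 = £319.54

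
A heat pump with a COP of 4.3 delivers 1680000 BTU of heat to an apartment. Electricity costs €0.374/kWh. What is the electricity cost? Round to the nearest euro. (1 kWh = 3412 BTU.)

€43

Heat delivered = 1,680,000 BTU / 3412 = 492.4 kWh
Electrical input = 492.4 kWh / 4.3 = 114.5 kWh
Cost = 114.5 × €0.374/kWh = €42.83 ≈ €43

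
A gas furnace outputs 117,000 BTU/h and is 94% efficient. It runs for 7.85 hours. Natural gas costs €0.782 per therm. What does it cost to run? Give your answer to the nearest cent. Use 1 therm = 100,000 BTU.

€7.64

Heat delivered = 117,000 BTU/h × 7.85 h = 918,450 BTU
Gas input = 918,450 / 0.94 = 977,074 BTU
= 977,074 / 100,000 = 9.771 therm
Cost = 9.771 × €0.782/therm = €7.64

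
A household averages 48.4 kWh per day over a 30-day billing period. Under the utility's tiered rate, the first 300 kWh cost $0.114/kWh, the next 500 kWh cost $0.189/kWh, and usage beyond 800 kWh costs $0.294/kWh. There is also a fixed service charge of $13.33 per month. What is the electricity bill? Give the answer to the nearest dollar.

Usage = 48.4 kWh/day × 30 days = 1452 kWh
First 300 kWh × $0.114 = $34.20
Next 500 kWh × $0.189 = $94.50
Remaining 652 kWh × $0.294 = $191.69
Energy charge = $320.39; + service $13.33 = $333.72 ≈ $334

$334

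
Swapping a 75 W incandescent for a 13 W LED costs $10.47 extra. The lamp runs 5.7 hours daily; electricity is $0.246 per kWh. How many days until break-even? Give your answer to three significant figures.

Power saved = 75 − 13 = 62 W
Daily energy saved = 62 W × 5.7 h = 353.4 Wh = 0.3534 kWh
Daily savings = 0.3534 × $0.246 = $0.0869
Payback = $10.47 / $0.0869 per day = 120.4 days

120 days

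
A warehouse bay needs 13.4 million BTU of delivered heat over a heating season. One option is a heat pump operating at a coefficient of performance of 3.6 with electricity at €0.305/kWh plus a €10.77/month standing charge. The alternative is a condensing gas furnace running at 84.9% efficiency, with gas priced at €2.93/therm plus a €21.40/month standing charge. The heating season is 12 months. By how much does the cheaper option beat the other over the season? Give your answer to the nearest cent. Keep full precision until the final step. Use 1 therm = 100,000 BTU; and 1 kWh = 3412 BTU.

Heat load = 13.4 × 10⁶ BTU = 13,400,000 BTU
Gas: input = 13,400,000 / 0.849 = 15,783,274 BTU = 157.8 therm → 157.8 × €2.93 = €462.45; + 12 × €21.40 standing = €719.25
Heat pump: 13,400,000 BTU / 3412 = 3,927 kWh heat; / 3.6 = 1,091 kWh in → × €0.305 = €332.73; + 12 × €10.77 standing = €461.97
Difference = |€719.25 − €461.97| = €257.28

€257.28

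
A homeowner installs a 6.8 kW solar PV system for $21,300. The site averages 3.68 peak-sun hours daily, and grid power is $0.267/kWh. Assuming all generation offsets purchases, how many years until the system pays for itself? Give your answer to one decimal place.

8.7 years

Daily generation = 6.8 kW × 3.68 h = 25.02 kWh
Annual generation = 25.02 × 365 = 9133.8 kWh
Annual savings = 9133.8 × $0.267 = $2,438.71
Payback = $21,300 / $2,438.71 = 8.73 years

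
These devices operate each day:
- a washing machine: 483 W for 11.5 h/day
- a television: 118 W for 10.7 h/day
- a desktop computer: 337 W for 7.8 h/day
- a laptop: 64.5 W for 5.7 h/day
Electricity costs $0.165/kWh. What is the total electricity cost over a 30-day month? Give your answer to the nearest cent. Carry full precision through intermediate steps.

washing machine: 483 W × 11.5 h × 30 d = 166,635 Wh = 166.6 kWh
television: 118 W × 10.7 h × 30 d = 37,878 Wh = 37.88 kWh
desktop computer: 337 W × 7.8 h × 30 d = 78,858 Wh = 78.86 kWh
laptop: 64.5 W × 5.7 h × 30 d = 11,030 Wh = 11.03 kWh
Total energy = 166.6 + 37.88 + 78.86 + 11.03 = 294.4 kWh
Cost = 294.4 kWh × $0.165 = $48.58

$48.58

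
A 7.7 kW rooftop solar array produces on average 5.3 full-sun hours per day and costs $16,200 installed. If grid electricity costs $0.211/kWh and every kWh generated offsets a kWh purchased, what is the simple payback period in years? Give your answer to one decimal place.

5.2 years

Daily generation = 7.7 kW × 5.3 h = 40.81 kWh
Annual generation = 40.81 × 365 = 14896 kWh
Annual savings = 14896 × $0.211 = $3,142.98
Payback = $16,200 / $3,142.98 = 5.15 years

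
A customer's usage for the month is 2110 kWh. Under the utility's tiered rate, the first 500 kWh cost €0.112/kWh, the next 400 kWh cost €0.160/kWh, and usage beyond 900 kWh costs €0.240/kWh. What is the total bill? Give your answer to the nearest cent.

€410.40

First 500 kWh × €0.112 = €56.00
Next 400 kWh × €0.160 = €64.00
Remaining 1210 kWh × €0.240 = €290.40
Total = €410.40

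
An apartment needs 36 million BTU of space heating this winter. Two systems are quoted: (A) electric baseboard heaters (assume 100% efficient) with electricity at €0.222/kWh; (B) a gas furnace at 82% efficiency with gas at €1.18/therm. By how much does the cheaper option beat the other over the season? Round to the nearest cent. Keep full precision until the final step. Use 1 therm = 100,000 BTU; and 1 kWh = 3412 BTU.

€1824.27

Heat load = 36 × 10⁶ BTU = 36,000,000 BTU
Gas: input = 36,000,000 / 0.82 = 43,902,439 BTU = 439 therm → 439 × €1.18 = €518.05
Electric: 36,000,000 BTU / 3412 = 10,550 kWh → × €0.222 = €2,342.32
Difference = |€518.05 − €2,342.32| = €1,824.27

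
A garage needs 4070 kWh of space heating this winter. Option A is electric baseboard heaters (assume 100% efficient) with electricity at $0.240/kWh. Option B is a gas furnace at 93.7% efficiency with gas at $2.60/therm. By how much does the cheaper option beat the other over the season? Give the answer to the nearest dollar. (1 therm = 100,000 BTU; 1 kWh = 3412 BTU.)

Heat load = 4070 kWh × 3412 = 13,886,840 BTU
Gas: input = 13,886,840 / 0.937 = 14,820,534 BTU = 148.2 therm → 148.2 × $2.60 = $385.33
Electric: 13,886,840 BTU / 3412 = 4,070 kWh → × $0.240 = $976.80
Difference = |$385.33 − $976.80| = $591.47 ≈ $591

$591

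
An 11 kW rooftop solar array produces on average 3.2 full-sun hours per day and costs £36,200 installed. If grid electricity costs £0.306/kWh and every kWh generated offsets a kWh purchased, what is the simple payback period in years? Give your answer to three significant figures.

9.21 years

Daily generation = 11 kW × 3.2 h = 35.2 kWh
Annual generation = 35.2 × 365 = 12848 kWh
Annual savings = 12848 × £0.306 = £3,931.49
Payback = £36,200 / £3,931.49 = 9.21 years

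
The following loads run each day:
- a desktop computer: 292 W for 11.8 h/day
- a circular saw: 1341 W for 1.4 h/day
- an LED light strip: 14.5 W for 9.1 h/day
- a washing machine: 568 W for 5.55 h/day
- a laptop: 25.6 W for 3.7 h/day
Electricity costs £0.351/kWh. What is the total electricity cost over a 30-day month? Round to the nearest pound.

desktop computer: 292 W × 11.8 h × 30 d = 103,368 Wh = 103.4 kWh
circular saw: 1341 W × 1.4 h × 30 d = 56,322 Wh = 56.32 kWh
LED light strip: 14.5 W × 9.1 h × 30 d = 3,958 Wh = 3.958 kWh
washing machine: 568 W × 5.55 h × 30 d = 94,572 Wh = 94.57 kWh
laptop: 25.6 W × 3.7 h × 30 d = 2,842 Wh = 2.842 kWh
Total energy = 103.4 + 56.32 + 3.958 + 94.57 + 2.842 = 261.1 kWh
Cost = 261.1 kWh × £0.351 = £91.63 ≈ £92

£92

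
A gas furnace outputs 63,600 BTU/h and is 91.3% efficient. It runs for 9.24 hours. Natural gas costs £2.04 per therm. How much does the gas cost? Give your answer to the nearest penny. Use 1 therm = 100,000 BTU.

£13.13

Heat delivered = 63,600 BTU/h × 9.24 h = 587,664 BTU
Gas input = 587,664 / 0.913 = 643,663 BTU
= 643,663 / 100,000 = 6.437 therm
Cost = 6.437 × £2.04/therm = £13.13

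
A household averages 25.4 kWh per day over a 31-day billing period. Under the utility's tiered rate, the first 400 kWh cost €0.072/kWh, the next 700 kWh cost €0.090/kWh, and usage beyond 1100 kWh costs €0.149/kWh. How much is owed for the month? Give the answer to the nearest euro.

Usage = 25.4 kWh/day × 31 days = 787.4 kWh
First 400 kWh × €0.072 = €28.80
Next 387.4 kWh × €0.090 = €34.87
Remaining tier: 0 kWh (not reached)
Total = €63.67 ≈ €64

€64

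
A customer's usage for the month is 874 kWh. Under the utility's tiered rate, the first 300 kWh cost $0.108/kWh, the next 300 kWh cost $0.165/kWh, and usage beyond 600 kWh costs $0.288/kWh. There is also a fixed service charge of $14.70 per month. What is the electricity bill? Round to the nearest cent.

$175.51

First 300 kWh × $0.108 = $32.40
Next 300 kWh × $0.165 = $49.50
Remaining 274 kWh × $0.288 = $78.91
Energy charge = $160.81; + service $14.70 = $175.51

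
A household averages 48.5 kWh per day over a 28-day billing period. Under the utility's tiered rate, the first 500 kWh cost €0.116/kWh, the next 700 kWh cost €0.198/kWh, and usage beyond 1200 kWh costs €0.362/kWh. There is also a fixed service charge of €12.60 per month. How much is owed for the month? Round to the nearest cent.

€266.40

Usage = 48.5 kWh/day × 28 days = 1358 kWh
First 500 kWh × €0.116 = €58.00
Next 700 kWh × €0.198 = €138.60
Remaining 158 kWh × €0.362 = €57.20
Energy charge = €253.80; + service €12.60 = €266.40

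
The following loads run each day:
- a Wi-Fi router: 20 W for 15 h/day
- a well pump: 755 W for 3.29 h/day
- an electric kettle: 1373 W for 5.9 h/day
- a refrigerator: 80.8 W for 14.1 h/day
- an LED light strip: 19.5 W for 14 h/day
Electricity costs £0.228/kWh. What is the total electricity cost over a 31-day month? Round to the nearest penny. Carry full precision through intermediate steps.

£86.91

Wi-Fi router: 20 W × 15 h × 31 d = 9,300 Wh = 9.3 kWh
well pump: 755 W × 3.29 h × 31 d = 77,002 Wh = 77 kWh
electric kettle: 1373 W × 5.9 h × 31 d = 251,122 Wh = 251.1 kWh
refrigerator: 80.8 W × 14.1 h × 31 d = 35,318 Wh = 35.32 kWh
LED light strip: 19.5 W × 14 h × 31 d = 8,463 Wh = 8.463 kWh
Total energy = 9.3 + 77 + 251.1 + 35.32 + 8.463 = 381.2 kWh
Cost = 381.2 kWh × £0.228 = £86.91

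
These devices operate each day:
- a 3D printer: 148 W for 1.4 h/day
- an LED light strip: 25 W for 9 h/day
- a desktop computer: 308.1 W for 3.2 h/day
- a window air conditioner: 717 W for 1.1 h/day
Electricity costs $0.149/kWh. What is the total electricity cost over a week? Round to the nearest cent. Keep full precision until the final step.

3D printer: 148 W × 1.4 h × 7 d = 1,450 Wh = 1.45 kWh
LED light strip: 25 W × 9 h × 7 d = 1,575 Wh = 1.575 kWh
desktop computer: 308.1 W × 3.2 h × 7 d = 6,901 Wh = 6.901 kWh
window air conditioner: 717 W × 1.1 h × 7 d = 5,521 Wh = 5.521 kWh
Total energy = 1.45 + 1.575 + 6.901 + 5.521 = 15.45 kWh
Cost = 15.45 kWh × $0.149 = $2.30

$2.30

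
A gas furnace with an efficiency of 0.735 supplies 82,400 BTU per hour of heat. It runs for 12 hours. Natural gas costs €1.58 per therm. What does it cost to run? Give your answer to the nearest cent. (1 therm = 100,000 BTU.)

€21.26

Heat delivered = 82,400 BTU/h × 12 h = 988,800 BTU
Gas input = 988,800 / 0.735 = 1,345,306 BTU
= 1,345,306 / 100,000 = 13.45 therm
Cost = 13.45 × €1.58/therm = €21.26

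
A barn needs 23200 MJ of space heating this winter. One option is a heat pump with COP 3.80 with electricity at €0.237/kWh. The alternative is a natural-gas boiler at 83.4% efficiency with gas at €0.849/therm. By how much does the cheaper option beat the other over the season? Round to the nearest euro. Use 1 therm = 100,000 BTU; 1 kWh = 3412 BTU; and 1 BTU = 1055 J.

€178

Heat load = 23200 MJ = 23,200,000,000 J / 1055 = 21,990,521 BTU
Gas: input = 21,990,521 / 0.834 = 26,367,532 BTU = 263.7 therm → 263.7 × €0.849 = €223.86
Heat pump: 21,990,521 BTU / 3412 = 6,445 kWh heat; / 3.80 = 1,696 kWh in → × €0.237 = €401.97
Difference = |€223.86 − €401.97| = €178.11 ≈ €178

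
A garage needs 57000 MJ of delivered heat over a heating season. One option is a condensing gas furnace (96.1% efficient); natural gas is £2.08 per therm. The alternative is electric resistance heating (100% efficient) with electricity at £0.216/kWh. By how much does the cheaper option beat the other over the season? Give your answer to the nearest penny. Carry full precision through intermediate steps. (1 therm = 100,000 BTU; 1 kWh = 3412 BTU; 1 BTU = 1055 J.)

Heat load = 57000 MJ = 57,000,000,000 J / 1055 = 54,028,436 BTU
Gas: input = 54,028,436 / 0.961 = 56,221,057 BTU = 562.2 therm → 562.2 × £2.08 = £1,169.40
Electric: 54,028,436 BTU / 3412 = 15,830 kWh → × £0.216 = £3,420.32
Difference = |£1,169.40 − £3,420.32| = £2,250.93

£2250.93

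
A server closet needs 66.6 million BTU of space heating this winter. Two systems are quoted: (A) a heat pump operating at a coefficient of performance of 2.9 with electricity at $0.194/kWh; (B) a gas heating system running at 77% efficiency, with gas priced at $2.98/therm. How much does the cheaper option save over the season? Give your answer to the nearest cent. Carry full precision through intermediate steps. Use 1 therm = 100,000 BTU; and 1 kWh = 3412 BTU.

$1271.73

Heat load = 66.6 × 10⁶ BTU = 66,600,000 BTU
Gas: input = 66,600,000 / 0.77 = 86,493,506 BTU = 864.9 therm → 864.9 × $2.98 = $2,577.51
Heat pump: 66,600,000 BTU / 3412 = 19,520 kWh heat; / 2.9 = 6,731 kWh in → × $0.194 = $1,305.78
Difference = |$2,577.51 − $1,305.78| = $1,271.73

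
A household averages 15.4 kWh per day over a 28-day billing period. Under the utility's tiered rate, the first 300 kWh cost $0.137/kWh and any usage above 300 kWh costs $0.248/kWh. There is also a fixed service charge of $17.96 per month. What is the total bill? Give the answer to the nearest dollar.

Usage = 15.4 kWh/day × 28 days = 431.2 kWh
First 300 kWh × $0.137 = $41.10
Remaining 131.2 kWh × $0.248 = $32.54
Energy charge = $73.64; + service $17.96 = $91.60 ≈ $92

$92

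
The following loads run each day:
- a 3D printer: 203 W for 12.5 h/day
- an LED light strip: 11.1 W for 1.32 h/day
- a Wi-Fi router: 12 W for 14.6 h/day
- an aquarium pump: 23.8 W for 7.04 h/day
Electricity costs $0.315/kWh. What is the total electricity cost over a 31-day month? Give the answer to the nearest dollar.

$28

3D printer: 203 W × 12.5 h × 31 d = 78,662 Wh = 78.66 kWh
LED light strip: 11.1 W × 1.32 h × 31 d = 454 Wh = 0.4542 kWh
Wi-Fi router: 12 W × 14.6 h × 31 d = 5,431 Wh = 5.431 kWh
aquarium pump: 23.8 W × 7.04 h × 31 d = 5,194 Wh = 5.194 kWh
Total energy = 78.66 + 0.4542 + 5.431 + 5.194 = 89.74 kWh
Cost = 89.74 kWh × $0.315 = $28.27 ≈ $28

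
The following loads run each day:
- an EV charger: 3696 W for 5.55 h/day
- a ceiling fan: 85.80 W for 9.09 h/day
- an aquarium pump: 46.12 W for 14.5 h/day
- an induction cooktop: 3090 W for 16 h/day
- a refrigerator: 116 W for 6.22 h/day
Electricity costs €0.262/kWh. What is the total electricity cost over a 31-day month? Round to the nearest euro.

EV charger: 3696 W × 5.55 h × 31 d = 635,897 Wh = 635.9 kWh
ceiling fan: 85.80 W × 9.09 h × 31 d = 24,178 Wh = 24.18 kWh
aquarium pump: 46.12 W × 14.5 h × 31 d = 20,731 Wh = 20.73 kWh
induction cooktop: 3090 W × 16 h × 31 d = 1,532,640 Wh = 1,533 kWh
refrigerator: 116 W × 6.22 h × 31 d = 22,367 Wh = 22.37 kWh
Total energy = 635.9 + 24.18 + 20.73 + 1,533 + 22.37 = 2,236 kWh
Cost = 2,236 kWh × €0.262 = €585.78 ≈ €586

€586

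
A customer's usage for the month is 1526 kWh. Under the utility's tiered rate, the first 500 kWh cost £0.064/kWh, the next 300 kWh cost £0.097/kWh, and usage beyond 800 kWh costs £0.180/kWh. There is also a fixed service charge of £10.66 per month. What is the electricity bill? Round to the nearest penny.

£202.44

First 500 kWh × £0.064 = £32.00
Next 300 kWh × £0.097 = £29.10
Remaining 726 kWh × £0.180 = £130.68
Energy charge = £191.78; + service £10.66 = £202.44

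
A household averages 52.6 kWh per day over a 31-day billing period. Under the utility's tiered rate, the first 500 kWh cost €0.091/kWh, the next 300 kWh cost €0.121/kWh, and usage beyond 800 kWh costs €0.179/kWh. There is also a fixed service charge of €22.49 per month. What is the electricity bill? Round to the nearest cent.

€252.97

Usage = 52.6 kWh/day × 31 days = 1630.6 kWh
First 500 kWh × €0.091 = €45.50
Next 300 kWh × €0.121 = €36.30
Remaining 830.6 kWh × €0.179 = €148.68
Energy charge = €230.48; + service €22.49 = €252.97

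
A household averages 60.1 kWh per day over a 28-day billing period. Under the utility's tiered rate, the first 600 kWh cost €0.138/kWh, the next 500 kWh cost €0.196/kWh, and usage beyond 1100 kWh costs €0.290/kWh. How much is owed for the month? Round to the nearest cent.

Usage = 60.1 kWh/day × 28 days = 1682.8 kWh
First 600 kWh × €0.138 = €82.80
Next 500 kWh × €0.196 = €98.00
Remaining 582.8 kWh × €0.290 = €169.01
Total = €349.81

€349.81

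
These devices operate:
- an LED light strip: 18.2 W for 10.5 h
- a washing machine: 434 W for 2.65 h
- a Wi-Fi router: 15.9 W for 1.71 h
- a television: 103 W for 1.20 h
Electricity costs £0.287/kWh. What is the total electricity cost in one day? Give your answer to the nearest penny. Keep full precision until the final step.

LED light strip: 18.2 W × 10.5 h = 191 Wh = 0.1911 kWh
washing machine: 434 W × 2.65 h = 1,150 Wh = 1.15 kWh
Wi-Fi router: 15.9 W × 1.71 h = 27 Wh = 0.02719 kWh
television: 103 W × 1.20 h = 124 Wh = 0.1236 kWh
Total energy = 0.1911 + 1.15 + 0.02719 + 0.1236 = 1.492 kWh
Cost = 1.492 kWh × £0.287 = £0.43

£0.43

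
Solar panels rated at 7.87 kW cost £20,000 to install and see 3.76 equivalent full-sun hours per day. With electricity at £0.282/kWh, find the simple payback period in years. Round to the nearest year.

Daily generation = 7.87 kW × 3.76 h = 29.59 kWh
Annual generation = 29.59 × 365 = 10801 kWh
Annual savings = 10801 × £0.282 = £3,045.82
Payback = £20,000 / £3,045.82 = 6.57 years

7 years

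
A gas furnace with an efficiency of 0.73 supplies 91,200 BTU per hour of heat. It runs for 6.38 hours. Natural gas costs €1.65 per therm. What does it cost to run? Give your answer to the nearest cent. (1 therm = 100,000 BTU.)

€13.15

Heat delivered = 91,200 BTU/h × 6.38 h = 581,856 BTU
Gas input = 581,856 / 0.73 = 797,063 BTU
= 797,063 / 100,000 = 7.971 therm
Cost = 7.971 × €1.65/therm = €13.15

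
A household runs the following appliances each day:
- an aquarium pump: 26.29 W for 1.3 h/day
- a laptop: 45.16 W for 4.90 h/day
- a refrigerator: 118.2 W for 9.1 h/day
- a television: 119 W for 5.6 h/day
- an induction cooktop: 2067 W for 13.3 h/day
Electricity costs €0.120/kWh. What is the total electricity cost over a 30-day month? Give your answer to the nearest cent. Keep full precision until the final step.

€106.16

aquarium pump: 26.29 W × 1.3 h × 30 d = 1,025 Wh = 1.025 kWh
laptop: 45.16 W × 4.90 h × 30 d = 6,639 Wh = 6.639 kWh
refrigerator: 118.2 W × 9.1 h × 30 d = 32,269 Wh = 32.27 kWh
television: 119 W × 5.6 h × 30 d = 19,992 Wh = 19.99 kWh
induction cooktop: 2067 W × 13.3 h × 30 d = 824,733 Wh = 824.7 kWh
Total energy = 1.025 + 6.639 + 32.27 + 19.99 + 824.7 = 884.7 kWh
Cost = 884.7 kWh × €0.120 = €106.16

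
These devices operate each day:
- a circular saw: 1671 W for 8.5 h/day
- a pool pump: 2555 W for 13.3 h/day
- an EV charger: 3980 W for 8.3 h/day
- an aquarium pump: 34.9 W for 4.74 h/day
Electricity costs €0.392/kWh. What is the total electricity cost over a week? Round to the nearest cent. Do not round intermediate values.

€223.32

circular saw: 1671 W × 8.5 h × 7 d = 99,424 Wh = 99.42 kWh
pool pump: 2555 W × 13.3 h × 7 d = 237,870 Wh = 237.9 kWh
EV charger: 3980 W × 8.3 h × 7 d = 231,238 Wh = 231.2 kWh
aquarium pump: 34.9 W × 4.74 h × 7 d = 1,158 Wh = 1.158 kWh
Total energy = 99.42 + 237.9 + 231.2 + 1.158 = 569.7 kWh
Cost = 569.7 kWh × €0.392 = €223.32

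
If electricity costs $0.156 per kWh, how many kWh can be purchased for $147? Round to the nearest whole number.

942 kWh

$147 / $0.156 per kWh = 942.3 kWh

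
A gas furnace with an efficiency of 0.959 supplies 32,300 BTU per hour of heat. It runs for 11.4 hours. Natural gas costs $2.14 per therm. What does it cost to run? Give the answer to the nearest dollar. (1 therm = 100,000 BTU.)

$8

Heat delivered = 32,300 BTU/h × 11.4 h = 368,220 BTU
Gas input = 368,220 / 0.959 = 383,962 BTU
= 383,962 / 100,000 = 3.84 therm
Cost = 3.84 × $2.14/therm = $8.22 ≈ $8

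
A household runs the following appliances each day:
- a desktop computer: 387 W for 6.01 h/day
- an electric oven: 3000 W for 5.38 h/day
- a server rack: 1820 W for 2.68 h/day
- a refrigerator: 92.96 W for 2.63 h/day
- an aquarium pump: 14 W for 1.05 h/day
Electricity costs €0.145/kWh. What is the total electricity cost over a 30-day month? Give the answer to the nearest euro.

desktop computer: 387 W × 6.01 h × 30 d = 69,776 Wh = 69.78 kWh
electric oven: 3000 W × 5.38 h × 30 d = 484,200 Wh = 484.2 kWh
server rack: 1820 W × 2.68 h × 30 d = 146,328 Wh = 146.3 kWh
refrigerator: 92.96 W × 2.63 h × 30 d = 7,335 Wh = 7.335 kWh
aquarium pump: 14 W × 1.05 h × 30 d = 441 Wh = 0.441 kWh
Total energy = 69.78 + 484.2 + 146.3 + 7.335 + 0.441 = 708.1 kWh
Cost = 708.1 kWh × €0.145 = €102.67 ≈ €103

€103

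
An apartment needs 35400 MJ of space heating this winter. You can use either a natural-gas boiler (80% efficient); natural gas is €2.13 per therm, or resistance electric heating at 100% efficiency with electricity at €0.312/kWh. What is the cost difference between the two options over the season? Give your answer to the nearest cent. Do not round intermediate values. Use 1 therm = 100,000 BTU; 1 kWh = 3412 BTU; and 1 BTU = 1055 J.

€2174.90

Heat load = 35400 MJ = 35,400,000,000 J / 1055 = 33,554,502 BTU
Gas: input = 33,554,502 / 0.80 = 41,943,128 BTU = 419.4 therm → 419.4 × €2.13 = €893.39
Electric: 33,554,502 BTU / 3412 = 9,834 kWh → × €0.312 = €3,068.29
Difference = |€893.39 − €3,068.29| = €2,174.90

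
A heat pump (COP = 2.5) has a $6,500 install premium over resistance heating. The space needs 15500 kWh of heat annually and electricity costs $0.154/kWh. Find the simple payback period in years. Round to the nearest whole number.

5 years

Resistance: 15500 kWh × $0.154 = $2,387.00/yr
Heat pump: 15500 / 2.5 = 6200 kWh in → × $0.154 = $954.80/yr
Annual savings = $1,432.20
Payback = $6,500 / $1,432.20 = 4.54 years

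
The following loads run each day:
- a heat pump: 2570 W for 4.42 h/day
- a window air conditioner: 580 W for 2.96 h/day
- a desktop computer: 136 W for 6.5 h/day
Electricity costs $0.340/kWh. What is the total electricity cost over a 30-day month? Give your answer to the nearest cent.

heat pump: 2570 W × 4.42 h × 30 d = 340,782 Wh = 340.8 kWh
window air conditioner: 580 W × 2.96 h × 30 d = 51,504 Wh = 51.5 kWh
desktop computer: 136 W × 6.5 h × 30 d = 26,520 Wh = 26.52 kWh
Total energy = 340.8 + 51.5 + 26.52 = 418.8 kWh
Cost = 418.8 kWh × $0.340 = $142.39

$142.39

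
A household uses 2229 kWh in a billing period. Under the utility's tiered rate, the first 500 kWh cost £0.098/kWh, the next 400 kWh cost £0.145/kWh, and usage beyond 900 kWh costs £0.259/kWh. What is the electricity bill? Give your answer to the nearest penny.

£451.21

First 500 kWh × £0.098 = £49.00
Next 400 kWh × £0.145 = £58.00
Remaining 1329 kWh × £0.259 = £344.21
Total = £451.21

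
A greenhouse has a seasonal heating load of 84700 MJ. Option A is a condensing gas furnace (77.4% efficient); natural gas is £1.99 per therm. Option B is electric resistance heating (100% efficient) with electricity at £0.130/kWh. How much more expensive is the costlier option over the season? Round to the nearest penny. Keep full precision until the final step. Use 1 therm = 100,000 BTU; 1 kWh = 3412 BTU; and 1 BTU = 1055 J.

£994.74

Heat load = 84700 MJ = 84,700,000,000 J / 1055 = 80,284,360 BTU
Gas: input = 80,284,360 / 0.774 = 103,726,564 BTU = 1,037 therm → 1,037 × £1.99 = £2,064.16
Electric: 80,284,360 BTU / 3412 = 23,530 kWh → × £0.130 = £3,058.90
Difference = |£2,064.16 − £3,058.90| = £994.74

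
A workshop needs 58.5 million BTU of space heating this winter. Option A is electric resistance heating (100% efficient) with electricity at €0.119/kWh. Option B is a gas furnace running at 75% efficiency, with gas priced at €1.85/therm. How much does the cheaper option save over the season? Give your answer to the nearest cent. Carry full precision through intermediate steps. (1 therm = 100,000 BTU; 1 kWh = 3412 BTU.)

€597.30

Heat load = 58.5 × 10⁶ BTU = 58,500,000 BTU
Gas: input = 58,500,000 / 0.75 = 78,000,000 BTU = 780 therm → 780 × €1.85 = €1,443.00
Electric: 58,500,000 BTU / 3412 = 17,150 kWh → × €0.119 = €2,040.30
Difference = |€1,443.00 − €2,040.30| = €597.30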